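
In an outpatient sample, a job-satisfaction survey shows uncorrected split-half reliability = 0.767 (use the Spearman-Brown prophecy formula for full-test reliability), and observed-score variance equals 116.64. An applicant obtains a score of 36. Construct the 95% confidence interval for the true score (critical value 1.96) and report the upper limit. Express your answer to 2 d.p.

43.69

SD = √116.64 = 10.800
Spearman-Brown: r = 2(0.767) / (1 + 0.767) = 1.534 / 1.767 ≈ 0.868
SEM = 10.800 * √(1 − 0.868) = 10.800 * √0.132 ≈ 10.800 * 0.363 ≈ 3.922
Margin = 1.96 * 3.922 ≈ 7.687
Upper limit = 36 + 7.687 ≈ 43.687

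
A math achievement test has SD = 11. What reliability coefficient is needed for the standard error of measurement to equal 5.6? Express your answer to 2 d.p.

0.74

r = 1 − (5.600/11)² ≈ 1 − 0.259 ≈ 0.741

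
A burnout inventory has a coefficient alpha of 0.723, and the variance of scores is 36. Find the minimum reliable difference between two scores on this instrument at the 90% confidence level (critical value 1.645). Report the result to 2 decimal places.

σ = 36^(1/2) = 6.000
The standard error of measurement is 6.000*√(1 − 0.723) ≃ 6.000*0.526 ≃ 3.158.
SE_diff = √2 * SEM ≃ 4.466
Smallest detectable difference = 1.645*4.466 ≃ 7.346

7.35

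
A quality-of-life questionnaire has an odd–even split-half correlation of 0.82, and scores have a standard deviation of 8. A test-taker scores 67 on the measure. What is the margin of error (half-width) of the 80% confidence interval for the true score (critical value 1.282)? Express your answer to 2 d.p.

Full-length reliability (Spearman-Brown) = 2(0.82)/(1+0.82) ≈ 0.9011
The standard error of measurement is 8.0000*√(1 − 0.9011) ≈ 8.0000*0.3145 ≈ 2.5159.
1.282 * SEM ≈ 3.2254

3.23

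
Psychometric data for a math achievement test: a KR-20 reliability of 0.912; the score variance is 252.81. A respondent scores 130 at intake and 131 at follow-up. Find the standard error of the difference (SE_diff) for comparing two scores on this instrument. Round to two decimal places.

6.67

σ = 252.81^(1/2) = 15.900
The standard error of measurement is 15.900·√(1 − 0.912) ≈ 15.900·0.297 ≈ 4.717.
SE_diff = √2 · SEM ≈ 6.670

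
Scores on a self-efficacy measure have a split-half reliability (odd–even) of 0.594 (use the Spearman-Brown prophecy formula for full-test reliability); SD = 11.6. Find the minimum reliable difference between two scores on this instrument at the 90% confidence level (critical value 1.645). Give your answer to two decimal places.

13.62

Full-length reliability (Spearman-Brown) = 2(0.594)/(1+0.594) ≈ 0.7453
SEM = 11.6000 × √(1 − 0.7453) = 11.6000 × √0.2547 ≈ 11.6000 × 0.5047 ≈ 5.8543
SE_diff = SEM × √2 ≈ 5.8543 × 1.4142 ≈ 8.2793
Smallest detectable difference = 1.645×8.2793 ≈ 13.6194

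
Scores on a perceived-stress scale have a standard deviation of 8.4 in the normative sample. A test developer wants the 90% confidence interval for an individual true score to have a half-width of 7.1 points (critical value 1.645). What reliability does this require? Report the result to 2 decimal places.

Required SEM = 7.1 / 1.645 ≃ 4.3161
r = 1 − (SEM / SD)² = 1 − (4.3161 / 8.4)² ≃ 1 − 0.2640 ≃ 0.7360

0.74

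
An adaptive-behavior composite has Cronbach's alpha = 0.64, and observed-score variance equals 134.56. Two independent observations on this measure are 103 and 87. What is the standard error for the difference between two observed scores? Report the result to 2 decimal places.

σ = 134.56^(1/2) = 11.6000
SEM = 11.6000 × √(1 − 0.6400) = 11.6000 × √0.3600 ≈ 11.6000 × 0.6000 ≈ 6.9600
SE_diff = √2 × SEM ≈ 9.8429

9.84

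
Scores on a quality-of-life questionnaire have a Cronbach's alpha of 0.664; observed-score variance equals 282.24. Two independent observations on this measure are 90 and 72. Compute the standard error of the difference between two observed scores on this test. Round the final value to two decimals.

σ = 282.24^(1/2) = 16.800
SEM = 16.800 * √(1 − 0.664) = 16.800 * √0.336 ≈ 16.800 * 0.580 ≈ 9.738
Standard error of the difference = 9.738·√2 ≈ 13.772

13.77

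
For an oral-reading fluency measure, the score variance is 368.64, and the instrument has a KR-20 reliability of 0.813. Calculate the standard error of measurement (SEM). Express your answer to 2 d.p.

8.30

SD = √368.64 = 19.2000
SEM = 19.2000·√(1 − 0.8130) ≈ 8.3028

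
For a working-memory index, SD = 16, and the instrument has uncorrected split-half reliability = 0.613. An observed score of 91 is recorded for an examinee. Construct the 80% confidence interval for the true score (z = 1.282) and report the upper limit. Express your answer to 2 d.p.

101.05

Spearman-Brown: r = 2(0.613) / (1 + 0.613) = 1.226 / 1.613 ≈ 0.760
SEM = 16.000 * √(1 − 0.760) = 16.000 * √0.240 ≈ 16.000 * 0.490 ≈ 7.837
1.282 * SEM ≈ 10.047
Upper limit = 91 + 10.047 ≈ 101.047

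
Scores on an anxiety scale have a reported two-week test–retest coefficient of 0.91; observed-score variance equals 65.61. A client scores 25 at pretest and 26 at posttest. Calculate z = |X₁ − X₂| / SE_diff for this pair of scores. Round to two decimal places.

0.29

σ = 65.61^(1/2) = 8.10000
SEM = 8.10000*√(1 − 0.91000) ≈ 2.43000
SE_diff = SEM * √2 ≈ 2.43000 * 1.41421 ≈ 3.43654
z = 1 / 3.43654 ≈ 0.29099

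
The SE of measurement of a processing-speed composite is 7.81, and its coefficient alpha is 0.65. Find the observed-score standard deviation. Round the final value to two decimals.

σ = SEM·(1 − r)^(−1/2) ≈ 7.81×1.69031 ≈ 13.20131

13.20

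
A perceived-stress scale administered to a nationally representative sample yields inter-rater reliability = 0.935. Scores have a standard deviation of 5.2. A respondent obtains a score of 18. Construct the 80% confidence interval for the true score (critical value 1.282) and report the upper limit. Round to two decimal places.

The standard error of measurement is 5.2000·√(1 − 0.9350) ≈ 5.2000·0.2550 ≈ 1.3257.
Half-width = 1.282·1.3257 ≈ 1.6996
Upper bound: 18 + 1.6996 = 19.6996

19.70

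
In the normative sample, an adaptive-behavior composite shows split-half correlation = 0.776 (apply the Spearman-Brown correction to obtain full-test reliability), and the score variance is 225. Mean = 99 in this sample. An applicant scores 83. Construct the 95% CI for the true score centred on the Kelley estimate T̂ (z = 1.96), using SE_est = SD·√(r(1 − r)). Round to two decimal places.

[75.26, 94.78]

SD = √225 ≈ 15.000
Full-length reliability (Spearman-Brown) = 2(0.776)/(1+0.776) ≈ 0.874
T̂ = 0.874(83) + 0.126(99) ≈ 85.018
SE_est = 15.000×√(0.874×0.126) ≈ 4.980
95% CI: 85.018 ± 9.761 ≈ (75.257, 94.779)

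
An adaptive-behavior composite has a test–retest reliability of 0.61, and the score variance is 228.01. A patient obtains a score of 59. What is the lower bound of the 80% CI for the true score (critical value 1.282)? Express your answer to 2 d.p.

SD = √228.01 ≃ 15.1000
SEM = 15.1000 · √(1 − 0.6100) = 15.1000 · √0.3900 ≃ 15.1000 · 0.6245 ≃ 9.4299
Margin = 1.282 · 9.4299 ≃ 12.0892
Lower bound: 59 − 12.0892 = 46.9108

46.91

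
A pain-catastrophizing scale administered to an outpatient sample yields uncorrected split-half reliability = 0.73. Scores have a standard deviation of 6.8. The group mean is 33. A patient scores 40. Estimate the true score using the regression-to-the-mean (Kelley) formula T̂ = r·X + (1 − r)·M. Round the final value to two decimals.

Spearman-Brown: r = 2(0.73) / (1 + 0.73) = 1.4600 / 1.7300 ≈ 0.8439
T̂ = 0.8439(40) + 0.1561(33) ≈ 38.9075

38.91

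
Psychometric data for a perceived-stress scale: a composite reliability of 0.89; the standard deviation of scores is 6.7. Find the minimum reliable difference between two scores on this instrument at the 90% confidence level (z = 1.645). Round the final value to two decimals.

5.17

SEM = 6.700 × √(1 − 0.890) = 6.700 × √0.110 ≈ 6.700 × 0.332 ≈ 2.222
SE_diff = √2 × SEM ≈ 3.143
Smallest detectable difference = 1.645×3.143 ≈ 5.170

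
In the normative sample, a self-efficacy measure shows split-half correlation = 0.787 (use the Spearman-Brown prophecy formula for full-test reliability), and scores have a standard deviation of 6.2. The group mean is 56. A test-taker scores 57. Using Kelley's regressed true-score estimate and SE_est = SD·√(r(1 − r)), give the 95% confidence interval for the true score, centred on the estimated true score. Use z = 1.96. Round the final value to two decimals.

[52.94, 60.82]

Spearman-Brown: r = 2(0.787) / (1 + 0.787) = 1.57400 / 1.78700 ≃ 0.88081
Estimated true score = 0.88081·57 + (1 − 0.88081)·56 ≃ 56.88081
SE_est = SD · √(r(1 − r)) = 6.20000 · √0.10499 ≃ 6.20000 · 0.32402 ≃ 2.00890
95% CI: 56.88081 ± 3.93745 ≃ (52.94335, 60.81826)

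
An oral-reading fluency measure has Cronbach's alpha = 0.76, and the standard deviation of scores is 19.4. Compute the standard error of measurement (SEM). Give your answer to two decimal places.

The standard error of measurement is 19.400×√(1 − 0.760) ≃ 19.400×0.490 ≃ 9.504.

9.50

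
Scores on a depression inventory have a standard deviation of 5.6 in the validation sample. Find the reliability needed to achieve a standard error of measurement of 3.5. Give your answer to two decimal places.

r = 1 − (3.5000/5.6)² ≃ 1 − 0.3906 ≃ 0.6094

0.61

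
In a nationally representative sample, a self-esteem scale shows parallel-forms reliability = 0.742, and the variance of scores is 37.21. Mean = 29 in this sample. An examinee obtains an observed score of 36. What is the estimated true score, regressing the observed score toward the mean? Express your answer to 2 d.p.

34.19

T̂ = r·X + (1 − r)·M = 0.7420*36 + 0.2580*29 = 26.7120 + 7.4820 ≈ 34.1940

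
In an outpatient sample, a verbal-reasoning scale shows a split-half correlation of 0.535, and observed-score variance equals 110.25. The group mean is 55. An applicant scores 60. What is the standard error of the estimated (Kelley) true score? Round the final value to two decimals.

4.83

SD = √110.25 = 10.5000
r_full = 2·0.535 / (1 + 0.535) ≈ 0.6971
SE_est = SD · √(r(1 − r)) = 10.5000 · √0.2112 ≈ 10.5000 · 0.4595 ≈ 4.8250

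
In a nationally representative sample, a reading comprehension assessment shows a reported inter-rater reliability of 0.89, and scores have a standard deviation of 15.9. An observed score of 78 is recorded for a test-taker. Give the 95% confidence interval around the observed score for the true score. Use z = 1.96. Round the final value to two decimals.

[67.66, 88.34]

SEM = 15.900 · √(1 − 0.890) = 15.900 · √0.110 ≈ 15.900 · 0.332 ≈ 5.273
Margin = 1.96 · 5.273 ≈ 10.336
Interval: (67.664, 88.336)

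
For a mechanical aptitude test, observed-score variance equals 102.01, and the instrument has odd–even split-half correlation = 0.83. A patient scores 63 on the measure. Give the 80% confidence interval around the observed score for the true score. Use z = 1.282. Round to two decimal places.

SD = √102.01 = 10.1000
Full-length reliability (Spearman-Brown) = 2(0.83)/(1+0.83) ≈ 0.9071
SEM = 10.1000·√(1 − 0.9071) ≈ 3.0784
1.282 · SEM ≈ 3.9465
Interval: (59.0535, 66.9465)

[59.05, 66.95]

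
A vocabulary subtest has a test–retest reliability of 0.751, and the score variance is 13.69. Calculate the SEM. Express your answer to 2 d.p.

1.85

SD = √13.69 ≈ 3.7000
SEM = 3.7000 * √(1 − 0.7510) = 3.7000 * √0.2490 ≈ 3.7000 * 0.4990 ≈ 1.8463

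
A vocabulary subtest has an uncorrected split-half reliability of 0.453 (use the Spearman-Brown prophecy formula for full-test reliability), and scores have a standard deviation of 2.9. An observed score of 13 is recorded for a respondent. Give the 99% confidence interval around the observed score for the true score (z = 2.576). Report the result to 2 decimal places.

r_full = 2·0.453 / (1 + 0.453) ≃ 0.62354
SEM = 2.90000 * √(1 − 0.62354) = 2.90000 * √0.37646 ≃ 2.90000 * 0.61357 ≃ 1.77934
Half-width = 2.576*1.77934 ≃ 4.58358
99% CI: 13 ± 4.58358 = [8.41642, 17.58358]

[8.42, 17.58]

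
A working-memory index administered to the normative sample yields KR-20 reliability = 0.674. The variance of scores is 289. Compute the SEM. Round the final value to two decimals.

σ = 289^(1/2) = 17.00000
The standard error of measurement is 17.00000·√(1 − 0.67400) ≈ 17.00000·0.57096 ≈ 9.70639.

9.71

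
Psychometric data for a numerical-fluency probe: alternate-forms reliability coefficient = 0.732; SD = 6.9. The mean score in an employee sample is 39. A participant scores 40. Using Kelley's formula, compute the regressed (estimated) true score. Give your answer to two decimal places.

T̂ = r·X + (1 − r)·M = 0.7320*40 + 0.2680*39 = 29.2800 + 10.4520 ≈ 39.7320

39.73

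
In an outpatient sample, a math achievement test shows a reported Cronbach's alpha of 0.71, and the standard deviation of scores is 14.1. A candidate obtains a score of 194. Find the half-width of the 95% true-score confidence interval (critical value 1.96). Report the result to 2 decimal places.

SEM = 14.100·√(1 − 0.710) ≃ 7.593
Half-width = 1.96·7.593 ≃ 14.882

14.88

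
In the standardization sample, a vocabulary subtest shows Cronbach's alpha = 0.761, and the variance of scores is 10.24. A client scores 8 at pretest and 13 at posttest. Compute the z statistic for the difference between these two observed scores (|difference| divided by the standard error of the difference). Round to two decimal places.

2.26

SD = √10.24 ≈ 3.2000
SEM = 3.2000 * √(1 − 0.7610) = 3.2000 * √0.2390 ≈ 3.2000 * 0.4889 ≈ 1.5644
SE_diff = √2 * SEM ≈ 2.2124
z = |8 − 13| / 2.2124 = 5 / 2.2124 ≈ 2.2600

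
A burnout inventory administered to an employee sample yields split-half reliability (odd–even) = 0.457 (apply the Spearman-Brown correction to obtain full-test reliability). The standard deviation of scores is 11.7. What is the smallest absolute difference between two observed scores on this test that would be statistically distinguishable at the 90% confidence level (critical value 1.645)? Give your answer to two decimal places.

Full-length reliability (Spearman-Brown) = 2(0.457)/(1+0.457) ≈ 0.627
SEM = 11.700*√(1 − 0.627) ≈ 7.143
SE_diff = SEM * √2 ≈ 7.143 * 1.414 ≈ 10.101
Smallest detectable difference = 1.645*10.101 ≈ 16.616

16.62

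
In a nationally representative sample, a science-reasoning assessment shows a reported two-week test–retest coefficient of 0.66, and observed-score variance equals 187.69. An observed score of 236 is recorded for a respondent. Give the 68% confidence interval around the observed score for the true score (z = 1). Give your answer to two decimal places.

[228.01, 243.99]

σ = 187.69^(1/2) = 13.70000
SEM = 13.70000×√(1 − 0.66000) ≈ 7.98840
Half-width = 1×7.98840 ≈ 7.98840
CI = 236 ± 7.98840 → [228.01160, 243.98840]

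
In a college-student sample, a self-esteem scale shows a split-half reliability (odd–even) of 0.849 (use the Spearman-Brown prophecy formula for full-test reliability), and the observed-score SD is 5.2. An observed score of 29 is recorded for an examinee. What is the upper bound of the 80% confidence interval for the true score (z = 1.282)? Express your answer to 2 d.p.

30.91

Spearman-Brown: r = 2(0.849) / (1 + 0.849) = 1.6980 / 1.8490 ≈ 0.9183
The standard error of measurement is 5.2000*√(1 − 0.9183) ≈ 5.2000*0.2858 ≈ 1.4860.
Margin = 1.282 * 1.4860 ≈ 1.9051
Upper limit = 29 + 1.9051 ≈ 30.9051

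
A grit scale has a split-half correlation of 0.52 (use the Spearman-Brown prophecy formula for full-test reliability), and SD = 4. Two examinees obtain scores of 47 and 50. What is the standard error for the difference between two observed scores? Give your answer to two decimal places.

Spearman-Brown: r = 2(0.52) / (1 + 0.52) = 1.0400 / 1.5200 ≈ 0.6842
SEM = 4.0000 * √(1 − 0.6842) = 4.0000 * √0.3158 ≈ 4.0000 * 0.5620 ≈ 2.2478
SE_diff = SEM * √2 ≈ 2.2478 * 1.4142 ≈ 3.1789

3.18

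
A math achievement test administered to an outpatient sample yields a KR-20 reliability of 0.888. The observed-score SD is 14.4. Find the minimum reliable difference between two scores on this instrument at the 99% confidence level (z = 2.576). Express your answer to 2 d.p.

The standard error of measurement is 14.40000·√(1 − 0.88800) ≈ 14.40000·0.33466 ≈ 4.81916.
Standard error of the difference = 4.81916·√2 ≈ 6.81532
Smallest detectable difference = 2.576·6.81532 ≈ 17.55627

17.56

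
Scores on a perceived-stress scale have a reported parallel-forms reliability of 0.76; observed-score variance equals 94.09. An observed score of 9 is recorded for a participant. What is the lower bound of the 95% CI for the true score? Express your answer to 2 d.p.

σ = 94.09^(1/2) = 9.700
SEM = 9.700×√(1 − 0.760) ≈ 4.752
Half-width = 1.96×4.752 ≈ 9.314
Lower bound: 9 − 9.314 = -0.314

-0.31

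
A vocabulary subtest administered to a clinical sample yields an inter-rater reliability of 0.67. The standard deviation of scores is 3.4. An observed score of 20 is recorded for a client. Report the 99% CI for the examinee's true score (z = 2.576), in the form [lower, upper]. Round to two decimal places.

[14.97, 25.03]

The standard error of measurement is 3.4000*√(1 − 0.6700) ≈ 3.4000*0.5745 ≈ 1.9532.
2.576 * SEM ≈ 5.0313
CI = 20 ± 5.0313 → [14.9687, 25.0313]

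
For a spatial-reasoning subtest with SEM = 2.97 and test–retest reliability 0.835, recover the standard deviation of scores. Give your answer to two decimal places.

SD = 2.97 / √(1 − 0.835) ≈ 7.312

7.31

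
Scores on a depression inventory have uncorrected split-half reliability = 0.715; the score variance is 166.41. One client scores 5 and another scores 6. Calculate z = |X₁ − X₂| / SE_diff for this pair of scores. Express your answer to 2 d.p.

SD = √166.41 ≈ 12.90000
Spearman-Brown: r = 2(0.715) / (1 + 0.715) = 1.43000 / 1.71500 ≈ 0.83382
SEM = 12.90000*√(1 − 0.83382) ≈ 5.25872
SE_diff = SEM * √2 ≈ 5.25872 * 1.41421 ≈ 7.43695
z = 1 / 7.43695 ≈ 0.13446

0.13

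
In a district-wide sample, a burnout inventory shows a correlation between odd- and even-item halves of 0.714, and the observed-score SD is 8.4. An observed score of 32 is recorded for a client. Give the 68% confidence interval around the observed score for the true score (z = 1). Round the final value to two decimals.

Spearman-Brown: r = 2(0.714) / (1 + 0.714) = 1.428 / 1.714 ≈ 0.833
SEM = 8.400 × √(1 − 0.833) = 8.400 × √0.167 ≈ 8.400 × 0.408 ≈ 3.431
Margin = 1 × 3.431 ≈ 3.431
68% CI: 32 ± 3.431 = [28.569, 35.431]

[28.57, 35.43]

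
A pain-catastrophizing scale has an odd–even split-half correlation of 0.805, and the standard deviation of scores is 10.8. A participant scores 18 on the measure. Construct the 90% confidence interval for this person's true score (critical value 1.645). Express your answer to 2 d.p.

[12.16, 23.84]

r_full = 2·0.805 / (1 + 0.805) ≈ 0.892
The standard error of measurement is 10.800·√(1 − 0.892) ≈ 10.800·0.329 ≈ 3.550.
Margin = 1.645 · 3.550 ≈ 5.839
Interval: (12.161, 23.839)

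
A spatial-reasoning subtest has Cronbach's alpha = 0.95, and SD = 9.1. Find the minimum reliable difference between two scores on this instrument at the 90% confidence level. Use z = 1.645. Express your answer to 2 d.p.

SEM = 9.10000*√(1 − 0.95000) ≃ 2.03482
SE_diff = SEM * √2 ≃ 2.03482 * 1.41421 ≃ 2.87767
Smallest detectable difference = 1.645*2.87767 ≃ 4.73377

4.73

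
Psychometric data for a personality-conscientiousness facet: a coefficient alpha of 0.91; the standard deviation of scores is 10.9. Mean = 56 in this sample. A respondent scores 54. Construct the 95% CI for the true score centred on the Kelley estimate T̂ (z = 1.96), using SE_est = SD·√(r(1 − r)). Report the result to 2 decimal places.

T̂ = r·X + (1 − r)·M = 0.91000*54 + 0.09000*56 = 49.14000 + 5.04000 ≃ 54.18000
SE_est = SD * √(r(1 − r)) = 10.90000 * √0.08190 ≃ 10.90000 * 0.28618 ≃ 3.11938
95% CI: 54.18000 ± 6.11399 ≃ (48.06601, 60.29399)

[48.07, 60.29]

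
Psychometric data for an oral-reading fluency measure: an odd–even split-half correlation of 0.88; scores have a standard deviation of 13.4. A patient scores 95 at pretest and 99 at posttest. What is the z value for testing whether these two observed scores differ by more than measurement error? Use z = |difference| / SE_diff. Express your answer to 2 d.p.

0.84

Full-length reliability (Spearman-Brown) = 2(0.88)/(1+0.88) ≈ 0.9362
The standard error of measurement is 13.4000*√(1 − 0.9362) ≈ 13.4000*0.2526 ≈ 3.3855.
Standard error of the difference = 3.3855·√2 ≈ 4.7878
z = |95 − 99| / 4.7878 = 4 / 4.7878 ≈ 0.8355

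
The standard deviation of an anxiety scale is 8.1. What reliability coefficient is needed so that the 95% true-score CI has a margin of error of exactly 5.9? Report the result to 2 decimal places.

0.86

SEM needed = half-width / z = 5.9/1.96 ≈ 3.010
r = 1 − (3.010/8.1)² ≈ 1 − 0.138 ≈ 0.862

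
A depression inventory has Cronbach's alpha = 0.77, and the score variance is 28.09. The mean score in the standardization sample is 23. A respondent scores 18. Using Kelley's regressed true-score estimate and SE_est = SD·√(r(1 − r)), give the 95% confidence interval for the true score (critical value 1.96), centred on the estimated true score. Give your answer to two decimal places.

[14.78, 23.52]

SD = √28.09 ≈ 5.300
Estimated true score = 0.770*18 + (1 − 0.770)*23 ≈ 19.150
SE_est = 5.300*√(0.770*0.230) ≈ 2.230
CI = 19.150 ± 1.96 * 2.230 → [14.778, 23.522]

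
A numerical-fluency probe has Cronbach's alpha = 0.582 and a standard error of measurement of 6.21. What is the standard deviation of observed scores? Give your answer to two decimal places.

9.61

σ = SEM·(1 − r)^(−1/2) ≈ 6.21·1.5467 ≈ 9.6051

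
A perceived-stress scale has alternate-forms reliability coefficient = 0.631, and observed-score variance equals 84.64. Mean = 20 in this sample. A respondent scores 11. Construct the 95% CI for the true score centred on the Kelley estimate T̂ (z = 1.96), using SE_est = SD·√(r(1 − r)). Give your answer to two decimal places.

[5.62, 23.02]

σ = 84.64^(1/2) = 9.200
T̂ = r·X + (1 − r)·M = 0.631·11 + 0.369·20 = 6.941 + 7.380 ≃ 14.321
SE_est = 9.200·√(0.631·0.369) ≃ 4.439
CI = 14.321 ± 1.96 · 4.439 → [5.620, 23.022]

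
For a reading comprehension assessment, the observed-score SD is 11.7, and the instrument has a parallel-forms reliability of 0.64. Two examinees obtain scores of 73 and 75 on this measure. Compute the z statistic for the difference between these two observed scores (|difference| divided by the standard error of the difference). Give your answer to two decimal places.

0.20

SEM = 11.7000 * √(1 − 0.6400) = 11.7000 * √0.3600 ≈ 11.7000 * 0.6000 ≈ 7.0200
SE_diff = SEM * √2 ≈ 7.0200 * 1.4142 ≈ 9.9278
z = 2 / 9.9278 ≈ 0.2015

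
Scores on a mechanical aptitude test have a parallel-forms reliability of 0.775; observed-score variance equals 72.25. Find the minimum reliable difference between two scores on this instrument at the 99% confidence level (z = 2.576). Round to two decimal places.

SD = √72.25 = 8.5000
SEM = 8.5000 × √(1 − 0.7750) = 8.5000 × √0.2250 ≃ 8.5000 × 0.4743 ≃ 4.0319
SE_diff = SEM × √2 ≃ 4.0319 × 1.4142 ≃ 5.7020
Minimum reliable difference = 2.576 × SE_diff ≃ 2.576 × 5.7020 ≃ 14.6883

14.69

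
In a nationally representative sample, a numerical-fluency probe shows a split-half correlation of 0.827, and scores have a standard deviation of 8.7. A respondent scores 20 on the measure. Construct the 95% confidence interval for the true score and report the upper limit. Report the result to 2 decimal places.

25.25

Full-length reliability (Spearman-Brown) = 2(0.827)/(1+0.827) ≈ 0.905
SEM = 8.700 × √(1 − 0.905) = 8.700 × √0.095 ≈ 8.700 × 0.308 ≈ 2.677
Margin = 1.96 × 2.677 ≈ 5.247
Upper limit = 20 + 5.247 ≈ 25.247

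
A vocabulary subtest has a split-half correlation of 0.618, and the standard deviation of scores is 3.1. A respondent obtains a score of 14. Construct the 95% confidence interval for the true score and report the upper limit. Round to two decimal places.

16.95

Full-length reliability (Spearman-Brown) = 2(0.618)/(1+0.618) ≃ 0.764
SEM = 3.100×√(1 − 0.764) ≃ 1.506
Margin = 1.96 × 1.506 ≃ 2.952
Upper bound: 14 + 2.952 = 16.952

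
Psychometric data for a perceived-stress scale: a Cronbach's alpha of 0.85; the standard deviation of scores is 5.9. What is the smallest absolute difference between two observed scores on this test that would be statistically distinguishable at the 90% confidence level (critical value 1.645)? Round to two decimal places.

SEM = 5.9000*√(1 − 0.8500) ≈ 2.2851
SE_diff = SEM * √2 ≈ 2.2851 * 1.4142 ≈ 3.2316
Minimum reliable difference = 1.645 * SE_diff ≈ 1.645 * 3.2316 ≈ 5.3159

5.32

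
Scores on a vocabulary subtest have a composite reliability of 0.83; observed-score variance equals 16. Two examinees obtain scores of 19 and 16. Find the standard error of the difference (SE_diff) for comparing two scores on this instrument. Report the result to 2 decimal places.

2.33

SD = √16 = 4.0000
The standard error of measurement is 4.0000*√(1 − 0.8300) ≈ 4.0000*0.4123 ≈ 1.6492.
SE_diff = √2 * SEM ≈ 2.3324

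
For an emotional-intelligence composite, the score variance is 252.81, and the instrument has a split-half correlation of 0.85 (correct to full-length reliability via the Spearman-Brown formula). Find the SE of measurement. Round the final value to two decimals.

4.53

SD = √252.81 ≈ 15.90000
Full-length reliability (Spearman-Brown) = 2(0.85)/(1+0.85) ≈ 0.91892
SEM = 15.90000*√(1 − 0.91892) ≈ 4.52748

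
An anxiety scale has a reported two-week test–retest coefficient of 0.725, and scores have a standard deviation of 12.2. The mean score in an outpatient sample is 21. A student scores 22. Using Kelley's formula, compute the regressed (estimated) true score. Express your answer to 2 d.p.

T̂ = r·X + (1 − r)·M = 0.72500×22 + 0.27500×21 = 15.95000 + 5.77500 ≈ 21.72500

21.73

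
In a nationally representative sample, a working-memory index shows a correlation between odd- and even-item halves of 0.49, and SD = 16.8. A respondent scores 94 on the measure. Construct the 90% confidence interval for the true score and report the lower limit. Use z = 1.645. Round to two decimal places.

Spearman-Brown: r = 2(0.49) / (1 + 0.49) = 0.980 / 1.490 ≈ 0.658
SEM = 16.800 × √(1 − 0.658) = 16.800 × √0.342 ≈ 16.800 × 0.585 ≈ 9.829
1.645 × SEM ≈ 16.168
Lower limit = 94 − 16.168 ≈ 77.832

77.83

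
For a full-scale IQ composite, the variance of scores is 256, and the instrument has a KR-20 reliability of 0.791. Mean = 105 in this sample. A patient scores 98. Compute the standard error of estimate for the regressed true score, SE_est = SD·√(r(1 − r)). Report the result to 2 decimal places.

SD = √256 ≃ 16.0000
SE_est = SD * √(r(1 − r)) = 16.0000 * √0.1653 ≃ 16.0000 * 0.4066 ≃ 6.5055

6.51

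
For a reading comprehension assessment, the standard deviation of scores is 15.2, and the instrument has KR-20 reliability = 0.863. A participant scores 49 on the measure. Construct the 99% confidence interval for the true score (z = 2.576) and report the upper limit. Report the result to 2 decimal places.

63.49

The standard error of measurement is 15.2000*√(1 − 0.8630) ≈ 15.2000*0.3701 ≈ 5.6261.
2.576 * SEM ≈ 14.4927
Upper bound: 49 + 14.4927 = 63.4927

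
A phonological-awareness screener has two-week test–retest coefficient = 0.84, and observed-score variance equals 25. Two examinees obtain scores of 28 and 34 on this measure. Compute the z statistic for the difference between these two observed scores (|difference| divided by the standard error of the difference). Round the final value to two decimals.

σ = 25^(1/2) = 5.0000
SEM = 5.0000 · √(1 − 0.8400) = 5.0000 · √0.1600 ≈ 5.0000 · 0.4000 ≈ 2.0000
SE_diff = SEM · √2 ≈ 2.0000 · 1.4142 ≈ 2.8284
z = |28 − 34| / 2.8284 = 6 / 2.8284 ≈ 2.1213

2.12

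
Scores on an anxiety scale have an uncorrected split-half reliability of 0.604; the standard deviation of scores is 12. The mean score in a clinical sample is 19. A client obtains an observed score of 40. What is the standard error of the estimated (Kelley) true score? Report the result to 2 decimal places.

Full-length reliability (Spearman-Brown) = 2(0.604)/(1+0.604) ≈ 0.75312
SE_est = SD · √(r(1 − r)) = 12.00000 · √0.18593 ≈ 12.00000 · 0.43120 ≈ 5.17438

5.17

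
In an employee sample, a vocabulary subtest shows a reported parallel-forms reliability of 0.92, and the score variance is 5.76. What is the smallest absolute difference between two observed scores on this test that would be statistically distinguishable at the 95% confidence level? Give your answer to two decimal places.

SD = √5.76 ≈ 2.4000
SEM = 2.4000 × √(1 − 0.9200) = 2.4000 × √0.0800 ≈ 2.4000 × 0.2828 ≈ 0.6788
SE_diff = √2 × SEM ≈ 0.9600
Smallest detectable difference = 1.96×0.9600 ≈ 1.8816

1.88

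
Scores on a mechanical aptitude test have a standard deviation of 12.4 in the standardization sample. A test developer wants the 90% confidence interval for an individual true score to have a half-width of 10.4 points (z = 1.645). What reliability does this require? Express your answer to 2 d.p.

Required SEM = 10.4 / 1.645 ≃ 6.322
Required reliability = 1 − (SEM/SD)² = 1 − 0.260 ≃ 0.740

0.74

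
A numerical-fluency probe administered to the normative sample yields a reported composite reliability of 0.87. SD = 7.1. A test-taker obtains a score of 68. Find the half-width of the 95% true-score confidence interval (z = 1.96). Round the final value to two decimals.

SEM = 7.1000*√(1 − 0.8700) ≈ 2.5599
Margin = 1.96 * 2.5599 ≈ 5.0175

5.02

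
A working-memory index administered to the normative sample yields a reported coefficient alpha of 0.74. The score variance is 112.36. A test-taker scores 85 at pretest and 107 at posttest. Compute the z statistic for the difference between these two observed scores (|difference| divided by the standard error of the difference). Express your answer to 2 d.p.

SD = √112.36 ≈ 10.6000
SEM = 10.6000 · √(1 − 0.7400) = 10.6000 · √0.2600 ≈ 10.6000 · 0.5099 ≈ 5.4050
Standard error of the difference = 5.4050·√2 ≈ 7.6438
z = |85 − 107| / 7.6438 = 22 / 7.6438 ≈ 2.8782

2.88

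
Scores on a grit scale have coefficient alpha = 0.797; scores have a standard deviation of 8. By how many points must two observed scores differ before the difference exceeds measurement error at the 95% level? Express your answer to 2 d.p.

The standard error of measurement is 8.000*√(1 − 0.797) ≈ 8.000*0.451 ≈ 3.604.
SE_diff = √2 * SEM ≈ 5.097
Smallest detectable difference = 1.96*5.097 ≈ 9.991

9.99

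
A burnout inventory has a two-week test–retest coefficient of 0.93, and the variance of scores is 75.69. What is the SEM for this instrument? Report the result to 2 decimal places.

σ = 75.69^(1/2) = 8.70000
SEM = 8.70000 × √(1 − 0.93000) = 8.70000 × √0.07000 ≈ 8.70000 × 0.26458 ≈ 2.30180

2.30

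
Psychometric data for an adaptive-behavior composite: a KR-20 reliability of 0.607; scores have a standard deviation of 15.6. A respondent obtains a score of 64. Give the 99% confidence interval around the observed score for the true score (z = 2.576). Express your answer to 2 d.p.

SEM = 15.600×√(1 − 0.607) ≈ 9.780
2.576 × SEM ≈ 25.192
99% CI: 64 ± 25.192 = [38.808, 89.192]

[38.81, 89.19]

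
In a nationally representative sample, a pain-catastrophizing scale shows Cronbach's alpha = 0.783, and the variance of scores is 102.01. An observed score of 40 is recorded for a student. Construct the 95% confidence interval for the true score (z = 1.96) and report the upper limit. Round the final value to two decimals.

SD = √102.01 ≃ 10.10000
The standard error of measurement is 10.10000*√(1 − 0.78300) ≃ 10.10000*0.46583 ≃ 4.70491.
1.96 * SEM ≃ 9.22162
Upper bound: 40 + 9.22162 = 49.22162

49.22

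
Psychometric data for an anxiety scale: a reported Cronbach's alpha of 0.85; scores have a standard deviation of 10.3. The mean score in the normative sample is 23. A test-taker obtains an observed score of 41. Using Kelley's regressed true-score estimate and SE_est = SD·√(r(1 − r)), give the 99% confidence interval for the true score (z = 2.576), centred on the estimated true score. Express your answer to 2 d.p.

Estimated true score = 0.85000×41 + (1 − 0.85000)×23 ≈ 38.30000
SE_est = 10.30000·√[r(1 − r)] ≈ 3.67784
99% CI: 38.30000 ± 9.47410 ≈ (28.82590, 47.77410)

[28.83, 47.77]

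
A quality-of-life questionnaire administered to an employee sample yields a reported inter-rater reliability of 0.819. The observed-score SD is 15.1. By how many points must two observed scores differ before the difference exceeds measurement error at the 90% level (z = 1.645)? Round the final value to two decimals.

14.95

The standard error of measurement is 15.100·√(1 − 0.819) ≈ 15.100·0.425 ≈ 6.424.
SE_diff = √2 · SEM ≈ 9.085
Minimum reliable difference = 1.645 · SE_diff ≈ 1.645 · 9.085 ≈ 14.945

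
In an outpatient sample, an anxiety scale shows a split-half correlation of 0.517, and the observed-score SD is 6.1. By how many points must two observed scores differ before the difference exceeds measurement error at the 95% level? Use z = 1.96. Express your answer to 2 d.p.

9.54

Full-length reliability (Spearman-Brown) = 2(0.517)/(1+0.517) ≈ 0.68161
SEM = 6.10000 · √(1 − 0.68161) = 6.10000 · √0.31839 ≈ 6.10000 · 0.56426 ≈ 3.44200
SE_diff = SEM · √2 ≈ 3.44200 · 1.41421 ≈ 4.86772
Smallest detectable difference = 1.96·4.86772 ≈ 9.54073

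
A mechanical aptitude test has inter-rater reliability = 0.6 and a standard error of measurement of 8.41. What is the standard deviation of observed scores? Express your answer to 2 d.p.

SD = 8.41 / √(1 − 0.6) ≈ 13.2974

13.30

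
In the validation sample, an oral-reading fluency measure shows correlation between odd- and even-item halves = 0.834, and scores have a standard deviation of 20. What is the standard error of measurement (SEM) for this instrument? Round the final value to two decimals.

r_full = 2·0.834 / (1 + 0.834) ≈ 0.9095
SEM = 20.0000×√(1 − 0.9095) ≈ 6.0171

6.02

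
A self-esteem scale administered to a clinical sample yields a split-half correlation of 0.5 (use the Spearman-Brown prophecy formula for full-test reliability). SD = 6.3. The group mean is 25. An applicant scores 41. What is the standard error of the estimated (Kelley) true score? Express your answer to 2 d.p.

2.97

Spearman-Brown: r = 2(0.5) / (1 + 0.5) = 1.000 / 1.500 ≈ 0.667
SE_est = 6.300×√(0.667×0.333) ≈ 2.970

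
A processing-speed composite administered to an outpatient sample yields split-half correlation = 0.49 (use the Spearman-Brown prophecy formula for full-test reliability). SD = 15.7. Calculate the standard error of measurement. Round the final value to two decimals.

9.19

Full-length reliability (Spearman-Brown) = 2(0.49)/(1+0.49) ≃ 0.6577
SEM = 15.7000 · √(1 − 0.6577) = 15.7000 · √0.3423 ≃ 15.7000 · 0.5850 ≃ 9.1853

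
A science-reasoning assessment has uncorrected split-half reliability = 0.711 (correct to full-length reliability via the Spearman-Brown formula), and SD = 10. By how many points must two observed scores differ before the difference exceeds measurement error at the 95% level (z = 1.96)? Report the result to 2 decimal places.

Spearman-Brown: r = 2(0.711) / (1 + 0.711) = 1.4220 / 1.7110 ≈ 0.8311
SEM = 10.0000*√(1 − 0.8311) ≈ 4.1098
Standard error of the difference = 4.1098·√2 ≈ 5.8122
Minimum reliable difference = 1.96 * SE_diff ≈ 1.96 * 5.8122 ≈ 11.3919

11.39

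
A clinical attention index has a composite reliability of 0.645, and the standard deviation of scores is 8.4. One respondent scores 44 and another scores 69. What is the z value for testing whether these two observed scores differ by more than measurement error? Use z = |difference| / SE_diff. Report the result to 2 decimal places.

SEM = 8.4000 · √(1 − 0.6450) = 8.4000 · √0.3550 ≃ 8.4000 · 0.5958 ≃ 5.0049
Standard error of the difference = 5.0049·√2 ≃ 7.0780
z = |44 − 69| / 7.0780 = 25 / 7.0780 ≃ 3.5321

3.53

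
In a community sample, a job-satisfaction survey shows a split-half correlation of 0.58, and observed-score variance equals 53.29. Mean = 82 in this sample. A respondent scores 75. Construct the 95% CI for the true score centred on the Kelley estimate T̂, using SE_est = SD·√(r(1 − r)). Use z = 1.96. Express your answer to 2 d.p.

SD = √53.29 = 7.3000
Spearman-Brown: r = 2(0.58) / (1 + 0.58) = 1.1600 / 1.5800 ≃ 0.7342
T̂ = 0.7342(75) + 0.2658(82) ≃ 76.8608
SE_est = 7.3000·√[r(1 − r)] ≃ 3.2249
95% CI: 76.8608 ± 6.3209 ≃ (70.5399, 83.1816)

[70.54, 83.18]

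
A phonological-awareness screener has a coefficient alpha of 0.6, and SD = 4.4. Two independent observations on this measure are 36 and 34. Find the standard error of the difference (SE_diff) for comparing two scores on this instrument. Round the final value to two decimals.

The standard error of measurement is 4.400×√(1 − 0.600) ≈ 4.400×0.632 ≈ 2.783.
SE_diff = SEM × √2 ≈ 2.783 × 1.414 ≈ 3.935

3.94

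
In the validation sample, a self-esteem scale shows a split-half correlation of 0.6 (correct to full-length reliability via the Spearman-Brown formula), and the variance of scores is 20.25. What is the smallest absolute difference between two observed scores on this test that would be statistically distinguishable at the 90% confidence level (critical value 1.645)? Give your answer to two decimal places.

5.23

σ = 20.25^(1/2) = 4.50000
Full-length reliability (Spearman-Brown) = 2(0.6)/(1+0.6) ≈ 0.75000
SEM = 4.50000×√(1 − 0.75000) ≈ 2.25000
SE_diff = √2 × SEM ≈ 3.18198
Smallest detectable difference = 1.645×3.18198 ≈ 5.23436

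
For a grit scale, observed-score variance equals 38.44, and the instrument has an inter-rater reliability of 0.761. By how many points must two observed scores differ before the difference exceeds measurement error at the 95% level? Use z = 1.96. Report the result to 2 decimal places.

8.40

SD = √38.44 = 6.2000
SEM = 6.2000·√(1 − 0.7610) ≈ 3.0310
SE_diff = SEM · √2 ≈ 3.0310 · 1.4142 ≈ 4.2865
Smallest detectable difference = 1.96·4.2865 ≈ 8.4016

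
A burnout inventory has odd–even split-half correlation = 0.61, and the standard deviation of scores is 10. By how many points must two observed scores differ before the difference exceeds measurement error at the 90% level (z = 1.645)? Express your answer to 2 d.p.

11.45

Full-length reliability (Spearman-Brown) = 2(0.61)/(1+0.61) ≃ 0.758
SEM = 10.000 × √(1 − 0.758) = 10.000 × √0.242 ≃ 10.000 × 0.492 ≃ 4.922
SE_diff = SEM × √2 ≃ 4.922 × 1.414 ≃ 6.960
Minimum reliable difference = 1.645 × SE_diff ≃ 1.645 × 6.960 ≃ 11.450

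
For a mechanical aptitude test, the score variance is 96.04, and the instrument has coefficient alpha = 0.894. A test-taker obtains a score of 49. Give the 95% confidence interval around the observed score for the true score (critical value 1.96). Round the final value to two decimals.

[42.75, 55.25]

SD = √96.04 = 9.8000
SEM = 9.8000*√(1 − 0.8940) ≈ 3.1906
Half-width = 1.96*3.1906 ≈ 6.2537
Interval: (42.7463, 55.2537)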